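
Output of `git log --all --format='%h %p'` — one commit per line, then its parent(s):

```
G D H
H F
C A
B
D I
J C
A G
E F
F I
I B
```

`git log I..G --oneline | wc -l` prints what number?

4

Reachable from G: {B, D, F, G, H, I}.
Reachable from I: {B, I}.
In G's history but not I's: {D, F, G, H} — 4 commits.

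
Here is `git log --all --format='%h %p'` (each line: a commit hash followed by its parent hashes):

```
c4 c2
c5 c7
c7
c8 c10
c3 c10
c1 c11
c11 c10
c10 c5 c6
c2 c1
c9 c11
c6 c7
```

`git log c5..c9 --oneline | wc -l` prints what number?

Reachable from c9: {c10, c11, c5, c6, c7, c9}.
Reachable from c5: {c5, c7}.
In c9's history but not c5's: {c10, c11, c6, c9} — 4 commits.

4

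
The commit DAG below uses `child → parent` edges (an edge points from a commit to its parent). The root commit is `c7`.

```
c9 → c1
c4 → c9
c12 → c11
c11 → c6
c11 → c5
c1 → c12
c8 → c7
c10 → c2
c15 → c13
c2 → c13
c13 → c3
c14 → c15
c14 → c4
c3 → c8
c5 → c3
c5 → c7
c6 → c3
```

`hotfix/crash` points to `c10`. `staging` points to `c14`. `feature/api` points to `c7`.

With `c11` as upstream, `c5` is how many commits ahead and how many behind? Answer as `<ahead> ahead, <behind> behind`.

Reachable from c5: {c3, c5, c7, c8}.
Reachable from c11: {c11, c3, c5, c6, c7, c8}.
Only in c5's history (ahead): {} — 0.
Only in c11's history (behind): {c11, c6} — 2.

0 ahead, 2 behind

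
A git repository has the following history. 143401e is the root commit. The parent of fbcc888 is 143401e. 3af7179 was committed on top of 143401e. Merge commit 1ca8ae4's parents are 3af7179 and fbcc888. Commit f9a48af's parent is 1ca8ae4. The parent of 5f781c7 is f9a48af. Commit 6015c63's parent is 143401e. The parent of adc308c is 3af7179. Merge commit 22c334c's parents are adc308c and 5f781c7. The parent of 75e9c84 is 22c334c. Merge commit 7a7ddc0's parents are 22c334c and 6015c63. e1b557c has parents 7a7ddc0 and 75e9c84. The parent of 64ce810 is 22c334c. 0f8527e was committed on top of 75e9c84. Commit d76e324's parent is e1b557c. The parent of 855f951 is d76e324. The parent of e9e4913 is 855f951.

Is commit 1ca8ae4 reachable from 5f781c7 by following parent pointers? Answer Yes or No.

Ancestors of 5f781c7 (commits reachable by following parents): {143401e, 1ca8ae4, 3af7179, 5f781c7, f9a48af, fbcc888}.
1ca8ae4 is in that set, so it is an ancestor of 5f781c7.

Yes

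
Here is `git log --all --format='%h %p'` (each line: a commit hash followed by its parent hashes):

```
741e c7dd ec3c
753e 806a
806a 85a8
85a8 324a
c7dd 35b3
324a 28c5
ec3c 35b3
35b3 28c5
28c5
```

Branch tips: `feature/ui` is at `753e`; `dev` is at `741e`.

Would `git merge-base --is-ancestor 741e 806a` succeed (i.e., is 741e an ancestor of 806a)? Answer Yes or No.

No

Ancestors of 806a: {28c5, 324a, 806a, 85a8}.
741e is not in that set, so it is not an ancestor of 806a.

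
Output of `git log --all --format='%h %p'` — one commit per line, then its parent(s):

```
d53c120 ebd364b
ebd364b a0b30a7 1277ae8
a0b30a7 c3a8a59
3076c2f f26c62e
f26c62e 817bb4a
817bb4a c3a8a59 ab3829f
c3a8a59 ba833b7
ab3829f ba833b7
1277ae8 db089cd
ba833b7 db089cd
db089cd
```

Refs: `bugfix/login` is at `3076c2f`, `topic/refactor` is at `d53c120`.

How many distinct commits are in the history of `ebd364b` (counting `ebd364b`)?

Walking parent pointers from ebd364b: reachable set = {1277ae8, a0b30a7, ba833b7, c3a8a59, db089cd, ebd364b}.
That is 6 commits.

6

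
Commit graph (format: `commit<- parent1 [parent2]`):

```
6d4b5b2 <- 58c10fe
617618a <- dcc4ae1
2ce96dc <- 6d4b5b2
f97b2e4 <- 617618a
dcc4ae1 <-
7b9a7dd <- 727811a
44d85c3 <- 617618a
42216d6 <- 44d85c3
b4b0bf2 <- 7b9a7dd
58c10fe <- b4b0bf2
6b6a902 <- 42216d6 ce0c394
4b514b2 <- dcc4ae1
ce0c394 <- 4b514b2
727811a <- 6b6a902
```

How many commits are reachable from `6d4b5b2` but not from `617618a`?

Reachable from 6d4b5b2: {42216d6, 44d85c3, 4b514b2, 58c10fe, 617618a, 6b6a902, 6d4b5b2, 727811a, 7b9a7dd, b4b0bf2, ce0c394, dcc4ae1}.
Reachable from 617618a: {617618a, dcc4ae1}.
In 6d4b5b2's history but not 617618a's: {42216d6, 44d85c3, 4b514b2, 58c10fe, 6b6a902, 6d4b5b2, 727811a, 7b9a7dd, b4b0bf2, ce0c394} — 10 commits.

10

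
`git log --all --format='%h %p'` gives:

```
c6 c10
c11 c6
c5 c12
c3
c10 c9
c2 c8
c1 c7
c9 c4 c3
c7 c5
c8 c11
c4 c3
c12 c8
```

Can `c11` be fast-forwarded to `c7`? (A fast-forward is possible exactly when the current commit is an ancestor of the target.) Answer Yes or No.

Yes

A fast-forward from c11 to c7 is possible iff c11 is an ancestor of c7.
Ancestors of c7: {c10, c11, c12, c3, c4, c5, c6, c7, c8, c9}.
c11 is among them, so fast-forward is possible.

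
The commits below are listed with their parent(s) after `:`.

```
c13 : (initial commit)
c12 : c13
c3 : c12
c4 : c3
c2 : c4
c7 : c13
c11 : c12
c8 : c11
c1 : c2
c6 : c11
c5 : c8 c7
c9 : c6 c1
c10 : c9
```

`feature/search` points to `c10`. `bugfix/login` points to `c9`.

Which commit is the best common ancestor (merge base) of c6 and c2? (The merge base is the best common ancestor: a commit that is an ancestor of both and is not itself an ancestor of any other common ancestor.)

c12

Ancestors of c6: {c11, c12, c13, c6}.
Ancestors of c2: {c12, c13, c2, c3, c4}.
Common ancestors: {c12, c13}.
Among these, c12 is not an ancestor of any other common ancestor — it is the merge base.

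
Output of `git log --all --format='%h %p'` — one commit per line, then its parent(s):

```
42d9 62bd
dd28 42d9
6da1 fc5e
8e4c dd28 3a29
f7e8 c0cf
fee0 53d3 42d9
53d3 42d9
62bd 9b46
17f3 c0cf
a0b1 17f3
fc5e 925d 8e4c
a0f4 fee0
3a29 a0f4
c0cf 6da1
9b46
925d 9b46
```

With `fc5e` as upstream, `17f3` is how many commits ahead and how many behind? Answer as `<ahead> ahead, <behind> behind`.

Reachable from 17f3: {17f3, 3a29, 42d9, 53d3, 62bd, 6da1, 8e4c, 925d, 9b46, a0f4, c0cf, dd28, fc5e, fee0}.
Reachable from fc5e: {3a29, 42d9, 53d3, 62bd, 8e4c, 925d, 9b46, a0f4, dd28, fc5e, fee0}.
Only in 17f3's history (ahead): {17f3, 6da1, c0cf} — 3.
Only in fc5e's history (behind): {} — 0.

3 ahead, 0 behind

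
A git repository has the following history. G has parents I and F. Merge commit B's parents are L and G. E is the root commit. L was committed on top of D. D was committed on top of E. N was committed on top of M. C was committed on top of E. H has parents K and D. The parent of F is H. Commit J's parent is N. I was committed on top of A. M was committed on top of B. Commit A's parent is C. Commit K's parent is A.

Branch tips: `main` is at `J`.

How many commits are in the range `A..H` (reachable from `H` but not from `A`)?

Reachable from H: {A, C, D, E, H, K}.
Reachable from A: {A, C, E}.
In H's history but not A's: {D, H, K} — 3 commits.

3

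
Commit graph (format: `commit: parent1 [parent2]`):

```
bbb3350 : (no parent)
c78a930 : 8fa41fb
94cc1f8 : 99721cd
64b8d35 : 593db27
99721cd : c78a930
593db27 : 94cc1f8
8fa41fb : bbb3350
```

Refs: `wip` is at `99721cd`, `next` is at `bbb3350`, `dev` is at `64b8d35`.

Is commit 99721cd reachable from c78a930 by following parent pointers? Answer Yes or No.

Ancestors of c78a930: {8fa41fb, bbb3350, c78a930}.
99721cd is not in that set, so it is not an ancestor of c78a930.

No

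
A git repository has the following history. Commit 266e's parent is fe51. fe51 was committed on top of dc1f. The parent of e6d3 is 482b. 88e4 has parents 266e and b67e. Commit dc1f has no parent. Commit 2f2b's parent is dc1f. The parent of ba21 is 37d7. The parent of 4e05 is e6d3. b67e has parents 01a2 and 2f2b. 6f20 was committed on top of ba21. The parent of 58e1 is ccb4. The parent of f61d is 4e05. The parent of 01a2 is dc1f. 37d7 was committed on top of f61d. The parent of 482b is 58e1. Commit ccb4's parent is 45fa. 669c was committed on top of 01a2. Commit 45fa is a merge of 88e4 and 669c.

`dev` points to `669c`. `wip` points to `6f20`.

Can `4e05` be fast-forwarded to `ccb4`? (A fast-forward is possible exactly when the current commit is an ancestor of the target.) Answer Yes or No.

A fast-forward from 4e05 to ccb4 is possible iff 4e05 is an ancestor of ccb4.
Ancestors of ccb4: {01a2, 266e, 2f2b, 45fa, 669c, 88e4, b67e, ccb4, dc1f, fe51}.
4e05 is not among them, so fast-forward is not possible.

No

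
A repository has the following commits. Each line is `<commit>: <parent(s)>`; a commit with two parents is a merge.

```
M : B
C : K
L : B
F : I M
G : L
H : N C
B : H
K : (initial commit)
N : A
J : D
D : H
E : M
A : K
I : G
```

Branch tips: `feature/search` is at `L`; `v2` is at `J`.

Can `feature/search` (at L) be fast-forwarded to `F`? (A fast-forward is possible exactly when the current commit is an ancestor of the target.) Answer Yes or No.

A fast-forward from L to F is possible iff L is an ancestor of F.
Ancestors of F: {A, B, C, F, G, H, I, K, L, M, N}.
L is among them, so fast-forward is possible.

Yes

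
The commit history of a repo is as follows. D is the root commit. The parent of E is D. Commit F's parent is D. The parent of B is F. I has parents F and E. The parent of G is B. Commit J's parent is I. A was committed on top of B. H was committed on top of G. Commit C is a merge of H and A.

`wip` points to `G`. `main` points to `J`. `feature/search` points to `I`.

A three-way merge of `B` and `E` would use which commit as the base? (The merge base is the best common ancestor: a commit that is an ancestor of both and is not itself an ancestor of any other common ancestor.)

D

Ancestors of B: {B, D, F}.
Ancestors of E: {D, E}.
Common ancestors: {D}.
The only common ancestor is D, so it is the merge base.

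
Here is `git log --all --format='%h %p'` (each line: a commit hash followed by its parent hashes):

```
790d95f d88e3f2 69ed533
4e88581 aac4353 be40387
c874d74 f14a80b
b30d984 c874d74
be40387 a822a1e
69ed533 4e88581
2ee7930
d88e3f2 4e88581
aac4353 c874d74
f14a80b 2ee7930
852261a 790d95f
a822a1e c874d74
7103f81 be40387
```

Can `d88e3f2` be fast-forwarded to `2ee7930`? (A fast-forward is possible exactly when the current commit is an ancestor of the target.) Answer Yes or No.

A fast-forward from d88e3f2 to 2ee7930 is possible iff d88e3f2 is an ancestor of 2ee7930.
Ancestors of 2ee7930: {2ee7930}.
d88e3f2 is not among them, so fast-forward is not possible.

No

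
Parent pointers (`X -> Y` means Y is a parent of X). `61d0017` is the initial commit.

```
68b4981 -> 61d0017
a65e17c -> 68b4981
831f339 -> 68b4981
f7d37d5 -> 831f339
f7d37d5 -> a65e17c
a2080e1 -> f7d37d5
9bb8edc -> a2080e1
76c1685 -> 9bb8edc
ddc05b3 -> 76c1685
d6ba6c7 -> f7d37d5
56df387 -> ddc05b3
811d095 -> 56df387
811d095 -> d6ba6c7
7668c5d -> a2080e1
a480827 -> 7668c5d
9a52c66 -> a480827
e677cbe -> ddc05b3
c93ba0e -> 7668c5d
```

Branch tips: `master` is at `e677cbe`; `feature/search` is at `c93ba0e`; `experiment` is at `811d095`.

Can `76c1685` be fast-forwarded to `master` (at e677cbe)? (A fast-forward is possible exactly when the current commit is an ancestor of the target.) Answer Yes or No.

Yes

A fast-forward from 76c1685 to e677cbe is possible iff 76c1685 is an ancestor of e677cbe.
Ancestors of e677cbe: {61d0017, 68b4981, 76c1685, 831f339, 9bb8edc, a2080e1, a65e17c, ddc05b3, e677cbe, f7d37d5}.
76c1685 is among them, so fast-forward is possible.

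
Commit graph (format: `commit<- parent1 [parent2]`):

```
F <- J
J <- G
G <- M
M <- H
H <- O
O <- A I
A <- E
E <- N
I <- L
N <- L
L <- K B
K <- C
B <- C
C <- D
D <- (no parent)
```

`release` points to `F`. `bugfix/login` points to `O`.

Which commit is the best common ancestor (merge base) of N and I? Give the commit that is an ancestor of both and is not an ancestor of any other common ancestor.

Ancestors of N: {B, C, D, K, L, N}.
Ancestors of I: {B, C, D, I, K, L}.
Common ancestors: {B, C, D, K, L}.
Among these, L is not an ancestor of any other common ancestor — it is the merge base.

L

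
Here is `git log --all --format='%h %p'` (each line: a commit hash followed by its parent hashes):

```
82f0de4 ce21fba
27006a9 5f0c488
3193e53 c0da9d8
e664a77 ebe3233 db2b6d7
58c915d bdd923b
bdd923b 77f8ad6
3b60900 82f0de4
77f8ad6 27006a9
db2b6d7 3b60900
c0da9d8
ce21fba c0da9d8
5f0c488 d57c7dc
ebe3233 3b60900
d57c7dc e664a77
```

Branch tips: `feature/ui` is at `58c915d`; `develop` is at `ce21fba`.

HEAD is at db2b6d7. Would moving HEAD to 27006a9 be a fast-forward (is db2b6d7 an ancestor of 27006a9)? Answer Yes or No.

A fast-forward from db2b6d7 to 27006a9 is possible iff db2b6d7 is an ancestor of 27006a9.
Ancestors of 27006a9: {27006a9, 3b60900, 5f0c488, 82f0de4, c0da9d8, ce21fba, d57c7dc, db2b6d7, e664a77, ebe3233}.
db2b6d7 is among them, so fast-forward is possible.

Yes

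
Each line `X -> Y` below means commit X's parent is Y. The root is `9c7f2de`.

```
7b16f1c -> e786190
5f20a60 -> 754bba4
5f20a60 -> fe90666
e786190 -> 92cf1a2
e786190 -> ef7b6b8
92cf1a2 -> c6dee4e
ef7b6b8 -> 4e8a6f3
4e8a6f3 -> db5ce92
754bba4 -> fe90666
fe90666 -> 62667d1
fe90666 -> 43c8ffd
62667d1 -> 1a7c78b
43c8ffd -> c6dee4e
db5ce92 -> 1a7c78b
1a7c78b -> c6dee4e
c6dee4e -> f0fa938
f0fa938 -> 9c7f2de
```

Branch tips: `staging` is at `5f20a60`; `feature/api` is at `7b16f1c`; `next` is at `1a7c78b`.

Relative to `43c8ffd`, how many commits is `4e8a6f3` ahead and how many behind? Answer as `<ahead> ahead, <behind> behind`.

Reachable from 4e8a6f3: {1a7c78b, 4e8a6f3, 9c7f2de, c6dee4e, db5ce92, f0fa938}.
Reachable from 43c8ffd: {43c8ffd, 9c7f2de, c6dee4e, f0fa938}.
Only in 4e8a6f3's history (ahead): {1a7c78b, 4e8a6f3, db5ce92} — 3.
Only in 43c8ffd's history (behind): {43c8ffd} — 1.

3 ahead, 1 behind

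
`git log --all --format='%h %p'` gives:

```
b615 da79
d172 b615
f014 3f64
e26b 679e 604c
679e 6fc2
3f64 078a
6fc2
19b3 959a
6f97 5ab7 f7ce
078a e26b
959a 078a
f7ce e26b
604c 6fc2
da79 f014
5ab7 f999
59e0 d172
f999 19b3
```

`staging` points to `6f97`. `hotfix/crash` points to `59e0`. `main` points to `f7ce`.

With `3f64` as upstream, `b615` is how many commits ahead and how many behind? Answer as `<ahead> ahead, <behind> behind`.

3 ahead, 0 behind

Reachable from b615: {078a, 3f64, 604c, 679e, 6fc2, b615, da79, e26b, f014}.
Reachable from 3f64: {078a, 3f64, 604c, 679e, 6fc2, e26b}.
Only in b615's history (ahead): {b615, da79, f014} — 3.
Only in 3f64's history (behind): {} — 0.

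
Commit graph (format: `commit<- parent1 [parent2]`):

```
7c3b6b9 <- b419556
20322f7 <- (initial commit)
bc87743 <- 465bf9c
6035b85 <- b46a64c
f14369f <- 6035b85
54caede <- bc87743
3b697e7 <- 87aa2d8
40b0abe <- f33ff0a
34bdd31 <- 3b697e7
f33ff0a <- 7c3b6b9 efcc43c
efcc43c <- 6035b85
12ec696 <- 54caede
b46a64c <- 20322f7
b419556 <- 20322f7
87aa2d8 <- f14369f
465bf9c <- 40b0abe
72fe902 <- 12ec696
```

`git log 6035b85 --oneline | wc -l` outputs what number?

Walking parent pointers from 6035b85: reachable set = {20322f7, 6035b85, b46a64c}.
That is 3 commits.

3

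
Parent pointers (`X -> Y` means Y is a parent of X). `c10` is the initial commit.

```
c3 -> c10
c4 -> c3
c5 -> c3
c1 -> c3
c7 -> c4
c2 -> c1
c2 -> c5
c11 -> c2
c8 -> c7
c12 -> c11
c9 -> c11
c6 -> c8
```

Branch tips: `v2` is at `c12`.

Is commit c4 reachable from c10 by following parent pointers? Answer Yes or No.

Ancestors of c10: {c10}.
c4 is not in that set, so it is not an ancestor of c10.

No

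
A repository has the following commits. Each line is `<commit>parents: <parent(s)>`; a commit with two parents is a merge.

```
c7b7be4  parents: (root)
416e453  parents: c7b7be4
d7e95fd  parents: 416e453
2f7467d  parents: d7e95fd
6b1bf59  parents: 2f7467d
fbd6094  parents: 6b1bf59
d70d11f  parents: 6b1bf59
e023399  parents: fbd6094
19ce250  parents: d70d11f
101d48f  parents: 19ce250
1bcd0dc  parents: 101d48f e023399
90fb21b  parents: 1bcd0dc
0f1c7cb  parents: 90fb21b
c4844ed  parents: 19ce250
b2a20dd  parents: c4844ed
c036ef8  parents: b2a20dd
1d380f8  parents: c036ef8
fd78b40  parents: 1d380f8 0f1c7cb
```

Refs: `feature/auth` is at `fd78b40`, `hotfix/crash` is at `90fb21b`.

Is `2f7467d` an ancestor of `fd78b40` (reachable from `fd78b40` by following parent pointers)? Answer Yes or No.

Ancestors of fd78b40 (commits reachable by following parents): {0f1c7cb, 101d48f, 19ce250, 1bcd0dc, 1d380f8, 2f7467d, 416e453, 6b1bf59, 90fb21b, b2a20dd, c036ef8, c4844ed, c7b7be4, d70d11f, d7e95fd, e023399, fbd6094, fd78b40}.
2f7467d is in that set, so it is an ancestor of fd78b40.

Yes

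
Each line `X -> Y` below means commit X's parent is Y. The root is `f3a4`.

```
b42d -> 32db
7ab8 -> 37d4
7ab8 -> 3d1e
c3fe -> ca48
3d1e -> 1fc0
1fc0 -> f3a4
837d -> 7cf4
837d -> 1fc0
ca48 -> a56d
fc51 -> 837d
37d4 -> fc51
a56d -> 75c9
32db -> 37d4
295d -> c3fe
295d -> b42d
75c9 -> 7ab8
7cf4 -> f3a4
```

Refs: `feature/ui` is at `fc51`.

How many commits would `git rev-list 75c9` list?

9

Walking parent pointers from 75c9: reachable set = {1fc0, 37d4, 3d1e, 75c9, 7ab8, 7cf4, 837d, f3a4, fc51}.
That is 9 commits.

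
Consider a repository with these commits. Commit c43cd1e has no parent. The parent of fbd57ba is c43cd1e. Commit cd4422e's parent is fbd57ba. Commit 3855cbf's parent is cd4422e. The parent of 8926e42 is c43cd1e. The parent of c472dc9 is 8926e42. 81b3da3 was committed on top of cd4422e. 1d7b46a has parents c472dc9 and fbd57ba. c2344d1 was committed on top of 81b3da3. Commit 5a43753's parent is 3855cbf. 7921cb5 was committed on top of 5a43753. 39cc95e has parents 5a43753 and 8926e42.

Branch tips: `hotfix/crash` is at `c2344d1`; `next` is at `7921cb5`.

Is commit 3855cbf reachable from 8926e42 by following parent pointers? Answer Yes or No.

No

Ancestors of 8926e42: {8926e42, c43cd1e}.
3855cbf is not in that set, so it is not an ancestor of 8926e42.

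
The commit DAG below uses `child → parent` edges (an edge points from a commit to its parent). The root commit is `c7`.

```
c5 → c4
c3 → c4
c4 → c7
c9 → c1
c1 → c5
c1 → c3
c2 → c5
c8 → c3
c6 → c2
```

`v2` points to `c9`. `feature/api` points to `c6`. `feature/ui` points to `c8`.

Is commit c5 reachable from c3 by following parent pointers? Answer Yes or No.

No

Ancestors of c3: {c3, c4, c7}.
c5 is not in that set, so it is not an ancestor of c3.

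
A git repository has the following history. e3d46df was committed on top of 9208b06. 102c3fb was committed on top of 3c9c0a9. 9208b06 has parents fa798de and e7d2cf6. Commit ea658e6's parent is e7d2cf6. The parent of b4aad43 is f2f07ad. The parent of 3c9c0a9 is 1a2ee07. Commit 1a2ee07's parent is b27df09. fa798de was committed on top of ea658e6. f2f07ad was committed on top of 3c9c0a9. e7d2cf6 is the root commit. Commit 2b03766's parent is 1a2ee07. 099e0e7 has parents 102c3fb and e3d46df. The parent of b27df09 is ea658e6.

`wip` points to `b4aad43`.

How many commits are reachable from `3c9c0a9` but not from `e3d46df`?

3

Reachable from 3c9c0a9: {1a2ee07, 3c9c0a9, b27df09, e7d2cf6, ea658e6}.
Reachable from e3d46df: {9208b06, e3d46df, e7d2cf6, ea658e6, fa798de}.
In 3c9c0a9's history but not e3d46df's: {1a2ee07, 3c9c0a9, b27df09} — 3 commits.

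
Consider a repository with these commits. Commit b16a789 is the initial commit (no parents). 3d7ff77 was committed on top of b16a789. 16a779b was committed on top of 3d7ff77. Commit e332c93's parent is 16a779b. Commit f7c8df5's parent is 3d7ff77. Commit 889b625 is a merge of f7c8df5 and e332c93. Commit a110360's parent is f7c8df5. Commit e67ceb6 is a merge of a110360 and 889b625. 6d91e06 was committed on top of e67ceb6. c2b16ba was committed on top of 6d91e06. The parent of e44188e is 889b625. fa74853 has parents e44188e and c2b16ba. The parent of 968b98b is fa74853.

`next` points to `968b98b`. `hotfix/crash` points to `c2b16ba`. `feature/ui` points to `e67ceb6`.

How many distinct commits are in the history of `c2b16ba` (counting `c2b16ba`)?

Walking parent pointers from c2b16ba: reachable set = {16a779b, 3d7ff77, 6d91e06, 889b625, a110360, b16a789, c2b16ba, e332c93, e67ceb6, f7c8df5}.
That is 10 commits.

10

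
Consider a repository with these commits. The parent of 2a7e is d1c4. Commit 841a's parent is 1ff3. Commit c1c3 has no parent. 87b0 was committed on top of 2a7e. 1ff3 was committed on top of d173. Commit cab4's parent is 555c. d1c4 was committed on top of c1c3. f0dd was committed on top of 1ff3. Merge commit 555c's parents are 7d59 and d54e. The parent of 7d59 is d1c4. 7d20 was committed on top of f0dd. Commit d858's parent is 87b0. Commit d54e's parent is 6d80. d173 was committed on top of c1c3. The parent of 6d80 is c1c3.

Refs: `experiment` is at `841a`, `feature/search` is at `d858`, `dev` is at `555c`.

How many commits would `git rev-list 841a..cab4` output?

6

Reachable from cab4: {555c, 6d80, 7d59, c1c3, cab4, d1c4, d54e}.
Reachable from 841a: {1ff3, 841a, c1c3, d173}.
In cab4's history but not 841a's: {555c, 6d80, 7d59, cab4, d1c4, d54e} — 6 commits.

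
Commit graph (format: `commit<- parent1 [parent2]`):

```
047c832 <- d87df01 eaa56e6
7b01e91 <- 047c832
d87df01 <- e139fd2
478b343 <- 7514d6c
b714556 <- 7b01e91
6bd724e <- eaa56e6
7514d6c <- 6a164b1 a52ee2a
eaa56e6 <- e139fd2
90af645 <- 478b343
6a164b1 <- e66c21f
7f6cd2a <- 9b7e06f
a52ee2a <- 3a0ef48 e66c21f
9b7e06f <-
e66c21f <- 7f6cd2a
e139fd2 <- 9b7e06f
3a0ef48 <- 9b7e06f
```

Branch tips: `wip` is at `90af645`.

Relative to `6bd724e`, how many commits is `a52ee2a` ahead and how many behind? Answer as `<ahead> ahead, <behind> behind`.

4 ahead, 3 behind

Reachable from a52ee2a: {3a0ef48, 7f6cd2a, 9b7e06f, a52ee2a, e66c21f}.
Reachable from 6bd724e: {6bd724e, 9b7e06f, e139fd2, eaa56e6}.
Only in a52ee2a's history (ahead): {3a0ef48, 7f6cd2a, a52ee2a, e66c21f} — 4.
Only in 6bd724e's history (behind): {6bd724e, e139fd2, eaa56e6} — 3.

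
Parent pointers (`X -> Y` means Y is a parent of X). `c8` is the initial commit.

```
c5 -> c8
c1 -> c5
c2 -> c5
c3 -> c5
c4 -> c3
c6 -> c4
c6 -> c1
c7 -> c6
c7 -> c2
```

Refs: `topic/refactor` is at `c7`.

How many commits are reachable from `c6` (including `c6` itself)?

Walking parent pointers from c6: reachable set = {c1, c3, c4, c5, c6, c8}.
That is 6 commits.

6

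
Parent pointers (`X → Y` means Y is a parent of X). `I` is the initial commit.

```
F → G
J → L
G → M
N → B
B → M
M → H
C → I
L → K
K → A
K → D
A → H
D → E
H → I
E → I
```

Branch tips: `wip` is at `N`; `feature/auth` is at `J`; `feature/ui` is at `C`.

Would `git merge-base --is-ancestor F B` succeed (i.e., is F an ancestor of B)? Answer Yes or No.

Ancestors of B: {B, H, I, M}.
F is not in that set, so it is not an ancestor of B.

No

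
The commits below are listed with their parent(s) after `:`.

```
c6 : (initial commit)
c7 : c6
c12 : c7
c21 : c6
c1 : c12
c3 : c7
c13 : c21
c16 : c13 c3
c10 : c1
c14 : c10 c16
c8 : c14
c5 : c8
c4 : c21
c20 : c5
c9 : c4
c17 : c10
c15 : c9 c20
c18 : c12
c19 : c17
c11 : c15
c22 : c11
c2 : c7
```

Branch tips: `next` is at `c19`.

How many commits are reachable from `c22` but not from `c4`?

15

Reachable from c22: {c1, c10, c11, c12, c13, c14, c15, c16, c20, c21, c22, c3, c4, c5, c6, c7, c8, c9}.
Reachable from c4: {c21, c4, c6}.
In c22's history but not c4's: {c1, c10, c11, c12, c13, c14, c15, c16, c20, c22, c3, c5, c7, c8, c9} — 15 commits.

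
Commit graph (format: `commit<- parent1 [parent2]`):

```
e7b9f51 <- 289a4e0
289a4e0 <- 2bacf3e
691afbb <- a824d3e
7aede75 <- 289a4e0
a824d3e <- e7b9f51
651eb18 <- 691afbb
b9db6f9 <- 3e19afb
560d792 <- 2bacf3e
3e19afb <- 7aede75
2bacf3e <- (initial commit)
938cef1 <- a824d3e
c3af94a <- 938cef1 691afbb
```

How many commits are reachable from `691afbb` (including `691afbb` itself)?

5

Walking parent pointers from 691afbb: reachable set = {289a4e0, 2bacf3e, 691afbb, a824d3e, e7b9f51}.
That is 5 commits.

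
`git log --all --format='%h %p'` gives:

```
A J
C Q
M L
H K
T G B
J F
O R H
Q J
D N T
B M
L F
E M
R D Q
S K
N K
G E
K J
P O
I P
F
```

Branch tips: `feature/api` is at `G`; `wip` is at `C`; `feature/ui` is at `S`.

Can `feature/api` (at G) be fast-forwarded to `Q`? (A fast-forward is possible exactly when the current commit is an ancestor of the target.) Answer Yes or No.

A fast-forward from G to Q is possible iff G is an ancestor of Q.
Ancestors of Q: {F, J, Q}.
G is not among them, so fast-forward is not possible.

No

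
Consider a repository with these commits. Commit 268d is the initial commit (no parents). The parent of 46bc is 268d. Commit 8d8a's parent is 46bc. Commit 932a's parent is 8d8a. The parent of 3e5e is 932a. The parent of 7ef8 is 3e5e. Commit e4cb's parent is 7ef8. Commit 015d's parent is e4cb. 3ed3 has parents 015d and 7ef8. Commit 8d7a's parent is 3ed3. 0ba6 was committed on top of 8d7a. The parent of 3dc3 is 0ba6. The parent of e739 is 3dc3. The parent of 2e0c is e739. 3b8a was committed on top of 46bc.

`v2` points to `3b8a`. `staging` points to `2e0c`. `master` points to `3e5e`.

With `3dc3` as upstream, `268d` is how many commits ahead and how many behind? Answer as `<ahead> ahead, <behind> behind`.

0 ahead, 11 behind

Reachable from 268d: {268d}.
Reachable from 3dc3: {015d, 0ba6, 268d, 3dc3, 3e5e, 3ed3, 46bc, 7ef8, 8d7a, 8d8a, 932a, e4cb}.
Only in 268d's history (ahead): {} — 0.
Only in 3dc3's history (behind): {015d, 0ba6, 3dc3, 3e5e, 3ed3, 46bc, 7ef8, 8d7a, 8d8a, 932a, e4cb} — 11.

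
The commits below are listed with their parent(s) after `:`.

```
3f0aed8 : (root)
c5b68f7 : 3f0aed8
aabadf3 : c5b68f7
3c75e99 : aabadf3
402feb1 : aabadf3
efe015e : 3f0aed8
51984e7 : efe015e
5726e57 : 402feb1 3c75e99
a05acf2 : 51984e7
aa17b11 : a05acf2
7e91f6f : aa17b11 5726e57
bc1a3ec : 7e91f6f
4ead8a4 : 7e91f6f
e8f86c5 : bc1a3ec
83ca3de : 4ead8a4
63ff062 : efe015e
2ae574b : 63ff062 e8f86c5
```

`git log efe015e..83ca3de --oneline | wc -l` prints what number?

11

Reachable from 83ca3de: {3c75e99, 3f0aed8, 402feb1, 4ead8a4, 51984e7, 5726e57, 7e91f6f, 83ca3de, a05acf2, aa17b11, aabadf3, c5b68f7, efe015e}.
Reachable from efe015e: {3f0aed8, efe015e}.
In 83ca3de's history but not efe015e's: {3c75e99, 402feb1, 4ead8a4, 51984e7, 5726e57, 7e91f6f, 83ca3de, a05acf2, aa17b11, aabadf3, c5b68f7} — 11 commits.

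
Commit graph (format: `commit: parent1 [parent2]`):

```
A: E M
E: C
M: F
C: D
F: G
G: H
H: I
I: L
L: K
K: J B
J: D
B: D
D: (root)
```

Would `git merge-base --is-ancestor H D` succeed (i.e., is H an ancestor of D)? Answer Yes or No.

Ancestors of D: {D}.
H is not in that set, so it is not an ancestor of D.

No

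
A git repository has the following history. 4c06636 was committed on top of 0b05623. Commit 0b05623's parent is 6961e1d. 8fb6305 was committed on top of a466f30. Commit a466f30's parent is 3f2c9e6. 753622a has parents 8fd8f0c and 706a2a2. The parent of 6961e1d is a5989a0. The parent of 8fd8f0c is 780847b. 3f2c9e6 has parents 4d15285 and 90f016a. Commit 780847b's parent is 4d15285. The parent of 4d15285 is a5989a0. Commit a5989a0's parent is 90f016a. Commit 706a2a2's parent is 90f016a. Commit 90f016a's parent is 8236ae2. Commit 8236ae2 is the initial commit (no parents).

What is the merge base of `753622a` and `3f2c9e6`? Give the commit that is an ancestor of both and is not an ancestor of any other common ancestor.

Ancestors of 753622a: {4d15285, 706a2a2, 753622a, 780847b, 8236ae2, 8fd8f0c, 90f016a, a5989a0}.
Ancestors of 3f2c9e6: {3f2c9e6, 4d15285, 8236ae2, 90f016a, a5989a0}.
Common ancestors: {4d15285, 8236ae2, 90f016a, a5989a0}.
Among these, 4d15285 is not an ancestor of any other common ancestor — it is the merge base.

4d15285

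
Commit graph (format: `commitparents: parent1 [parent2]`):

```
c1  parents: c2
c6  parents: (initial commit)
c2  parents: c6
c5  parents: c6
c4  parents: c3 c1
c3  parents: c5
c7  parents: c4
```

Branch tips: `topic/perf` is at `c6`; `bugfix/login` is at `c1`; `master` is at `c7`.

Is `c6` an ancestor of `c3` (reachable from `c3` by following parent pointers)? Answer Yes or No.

Yes

Ancestors of c3 (commits reachable by following parents): {c3, c5, c6}.
c6 is in that set, so it is an ancestor of c3.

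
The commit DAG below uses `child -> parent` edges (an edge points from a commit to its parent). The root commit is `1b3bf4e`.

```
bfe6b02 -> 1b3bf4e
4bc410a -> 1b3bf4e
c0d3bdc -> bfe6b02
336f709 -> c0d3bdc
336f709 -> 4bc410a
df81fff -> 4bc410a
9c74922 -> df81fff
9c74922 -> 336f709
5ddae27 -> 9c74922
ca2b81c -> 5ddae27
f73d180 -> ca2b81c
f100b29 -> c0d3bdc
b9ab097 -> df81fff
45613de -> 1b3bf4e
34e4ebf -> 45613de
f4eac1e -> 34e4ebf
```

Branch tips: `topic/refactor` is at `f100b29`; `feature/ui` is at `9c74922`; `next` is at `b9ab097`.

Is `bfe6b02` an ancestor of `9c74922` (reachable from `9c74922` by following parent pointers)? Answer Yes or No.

Yes

Ancestors of 9c74922 (commits reachable by following parents): {1b3bf4e, 336f709, 4bc410a, 9c74922, bfe6b02, c0d3bdc, df81fff}.
bfe6b02 is in that set, so it is an ancestor of 9c74922.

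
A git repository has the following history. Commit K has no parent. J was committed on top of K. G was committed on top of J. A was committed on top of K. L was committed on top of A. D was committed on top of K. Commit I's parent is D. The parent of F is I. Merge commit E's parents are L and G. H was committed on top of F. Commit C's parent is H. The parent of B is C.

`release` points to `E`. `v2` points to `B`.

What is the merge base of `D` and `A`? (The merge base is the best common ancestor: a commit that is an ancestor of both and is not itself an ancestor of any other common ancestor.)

K

Ancestors of D: {D, K}.
Ancestors of A: {A, K}.
Common ancestors: {K}.
The only common ancestor is K, so it is the merge base.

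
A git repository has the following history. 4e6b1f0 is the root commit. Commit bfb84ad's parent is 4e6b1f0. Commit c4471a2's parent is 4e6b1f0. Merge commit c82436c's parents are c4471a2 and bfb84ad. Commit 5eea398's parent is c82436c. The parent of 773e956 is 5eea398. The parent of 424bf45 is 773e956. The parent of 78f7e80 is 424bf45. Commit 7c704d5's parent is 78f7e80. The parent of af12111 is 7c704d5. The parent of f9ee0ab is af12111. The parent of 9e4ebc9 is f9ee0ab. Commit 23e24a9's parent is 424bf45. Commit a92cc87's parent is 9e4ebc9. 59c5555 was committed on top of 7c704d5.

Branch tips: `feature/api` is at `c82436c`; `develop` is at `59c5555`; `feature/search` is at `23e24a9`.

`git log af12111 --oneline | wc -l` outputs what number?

Walking parent pointers from af12111: reachable set = {424bf45, 4e6b1f0, 5eea398, 773e956, 78f7e80, 7c704d5, af12111, bfb84ad, c4471a2, c82436c}.
That is 10 commits.

10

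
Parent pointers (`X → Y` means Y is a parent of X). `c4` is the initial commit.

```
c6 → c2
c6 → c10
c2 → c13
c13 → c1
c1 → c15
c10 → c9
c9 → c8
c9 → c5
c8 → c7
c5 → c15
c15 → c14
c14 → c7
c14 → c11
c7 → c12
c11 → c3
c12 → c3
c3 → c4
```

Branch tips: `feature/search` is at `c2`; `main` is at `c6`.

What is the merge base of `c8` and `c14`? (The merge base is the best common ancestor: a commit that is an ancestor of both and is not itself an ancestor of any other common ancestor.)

c7

Ancestors of c8: {c12, c3, c4, c7, c8}.
Ancestors of c14: {c11, c12, c14, c3, c4, c7}.
Common ancestors: {c12, c3, c4, c7}.
Among these, c7 is not an ancestor of any other common ancestor — it is the merge base.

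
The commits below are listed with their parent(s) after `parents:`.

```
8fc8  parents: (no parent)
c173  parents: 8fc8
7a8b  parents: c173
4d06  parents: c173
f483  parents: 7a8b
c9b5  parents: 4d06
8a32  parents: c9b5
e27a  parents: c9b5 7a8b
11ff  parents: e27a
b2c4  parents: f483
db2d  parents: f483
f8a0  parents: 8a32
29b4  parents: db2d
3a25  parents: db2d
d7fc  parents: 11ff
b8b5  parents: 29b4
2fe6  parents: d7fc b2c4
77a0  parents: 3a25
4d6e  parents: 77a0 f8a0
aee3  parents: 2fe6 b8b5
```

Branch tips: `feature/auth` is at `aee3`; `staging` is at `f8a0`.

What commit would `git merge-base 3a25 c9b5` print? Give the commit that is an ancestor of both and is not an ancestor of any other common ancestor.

Ancestors of 3a25: {3a25, 7a8b, 8fc8, c173, db2d, f483}.
Ancestors of c9b5: {4d06, 8fc8, c173, c9b5}.
Common ancestors: {8fc8, c173}.
Among these, c173 is not an ancestor of any other common ancestor — it is the merge base.

c173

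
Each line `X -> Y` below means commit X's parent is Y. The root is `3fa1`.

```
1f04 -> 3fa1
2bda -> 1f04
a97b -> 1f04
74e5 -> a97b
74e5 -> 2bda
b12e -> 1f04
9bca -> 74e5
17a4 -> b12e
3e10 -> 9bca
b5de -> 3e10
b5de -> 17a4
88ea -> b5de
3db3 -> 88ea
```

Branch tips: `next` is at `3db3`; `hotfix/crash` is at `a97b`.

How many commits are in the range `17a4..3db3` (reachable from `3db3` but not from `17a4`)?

8

Reachable from 3db3: {17a4, 1f04, 2bda, 3db3, 3e10, 3fa1, 74e5, 88ea, 9bca, a97b, b12e, b5de}.
Reachable from 17a4: {17a4, 1f04, 3fa1, b12e}.
In 3db3's history but not 17a4's: {2bda, 3db3, 3e10, 74e5, 88ea, 9bca, a97b, b5de} — 8 commits.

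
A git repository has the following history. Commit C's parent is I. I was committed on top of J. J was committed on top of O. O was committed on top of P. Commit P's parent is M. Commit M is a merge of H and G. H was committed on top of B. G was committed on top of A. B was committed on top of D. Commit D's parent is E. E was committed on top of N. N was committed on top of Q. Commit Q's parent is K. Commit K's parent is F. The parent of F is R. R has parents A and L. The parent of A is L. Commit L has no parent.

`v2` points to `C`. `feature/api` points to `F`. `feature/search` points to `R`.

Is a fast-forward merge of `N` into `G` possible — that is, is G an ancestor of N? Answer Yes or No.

A fast-forward from G to N is possible iff G is an ancestor of N.
Ancestors of N: {A, F, K, L, N, Q, R}.
G is not among them, so fast-forward is not possible.

No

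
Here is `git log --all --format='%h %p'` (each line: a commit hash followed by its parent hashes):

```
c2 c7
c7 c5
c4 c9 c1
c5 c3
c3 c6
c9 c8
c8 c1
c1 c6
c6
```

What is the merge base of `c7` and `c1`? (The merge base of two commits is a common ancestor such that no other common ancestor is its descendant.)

Ancestors of c7: {c3, c5, c6, c7}.
Ancestors of c1: {c1, c6}.
Common ancestors: {c6}.
The only common ancestor is c6, so it is the merge base.

c6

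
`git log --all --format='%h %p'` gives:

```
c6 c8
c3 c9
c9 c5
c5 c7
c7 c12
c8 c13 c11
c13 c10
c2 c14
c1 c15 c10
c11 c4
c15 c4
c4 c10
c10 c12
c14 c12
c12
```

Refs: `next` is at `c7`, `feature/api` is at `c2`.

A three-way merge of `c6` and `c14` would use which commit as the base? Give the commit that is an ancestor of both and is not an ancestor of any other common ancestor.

c12

Ancestors of c6: {c10, c11, c12, c13, c4, c6, c8}.
Ancestors of c14: {c12, c14}.
Common ancestors: {c12}.
The only common ancestor is c12, so it is the merge base.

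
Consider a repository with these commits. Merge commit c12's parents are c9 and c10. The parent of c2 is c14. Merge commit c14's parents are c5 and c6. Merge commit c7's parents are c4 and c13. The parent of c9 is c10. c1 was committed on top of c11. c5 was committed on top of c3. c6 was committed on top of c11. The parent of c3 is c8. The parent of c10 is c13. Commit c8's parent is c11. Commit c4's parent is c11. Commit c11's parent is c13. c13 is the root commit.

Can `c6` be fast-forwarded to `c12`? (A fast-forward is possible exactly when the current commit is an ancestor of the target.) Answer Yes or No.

A fast-forward from c6 to c12 is possible iff c6 is an ancestor of c12.
Ancestors of c12: {c10, c12, c13, c9}.
c6 is not among them, so fast-forward is not possible.

No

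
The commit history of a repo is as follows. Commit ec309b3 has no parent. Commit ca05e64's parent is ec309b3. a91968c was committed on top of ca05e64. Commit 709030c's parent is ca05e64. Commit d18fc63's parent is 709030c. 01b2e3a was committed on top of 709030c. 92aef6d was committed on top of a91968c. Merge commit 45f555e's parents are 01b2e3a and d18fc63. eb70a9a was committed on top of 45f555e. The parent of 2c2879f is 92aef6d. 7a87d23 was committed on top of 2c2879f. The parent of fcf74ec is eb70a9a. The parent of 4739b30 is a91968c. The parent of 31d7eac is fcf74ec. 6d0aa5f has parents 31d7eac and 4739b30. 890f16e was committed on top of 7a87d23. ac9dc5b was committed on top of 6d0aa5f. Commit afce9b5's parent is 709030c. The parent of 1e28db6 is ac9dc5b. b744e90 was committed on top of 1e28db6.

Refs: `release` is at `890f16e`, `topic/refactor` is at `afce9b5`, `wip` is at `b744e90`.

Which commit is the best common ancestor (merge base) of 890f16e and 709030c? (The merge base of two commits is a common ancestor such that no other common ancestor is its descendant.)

ca05e64

Ancestors of 890f16e: {2c2879f, 7a87d23, 890f16e, 92aef6d, a91968c, ca05e64, ec309b3}.
Ancestors of 709030c: {709030c, ca05e64, ec309b3}.
Common ancestors: {ca05e64, ec309b3}.
Among these, ca05e64 is not an ancestor of any other common ancestor — it is the merge base.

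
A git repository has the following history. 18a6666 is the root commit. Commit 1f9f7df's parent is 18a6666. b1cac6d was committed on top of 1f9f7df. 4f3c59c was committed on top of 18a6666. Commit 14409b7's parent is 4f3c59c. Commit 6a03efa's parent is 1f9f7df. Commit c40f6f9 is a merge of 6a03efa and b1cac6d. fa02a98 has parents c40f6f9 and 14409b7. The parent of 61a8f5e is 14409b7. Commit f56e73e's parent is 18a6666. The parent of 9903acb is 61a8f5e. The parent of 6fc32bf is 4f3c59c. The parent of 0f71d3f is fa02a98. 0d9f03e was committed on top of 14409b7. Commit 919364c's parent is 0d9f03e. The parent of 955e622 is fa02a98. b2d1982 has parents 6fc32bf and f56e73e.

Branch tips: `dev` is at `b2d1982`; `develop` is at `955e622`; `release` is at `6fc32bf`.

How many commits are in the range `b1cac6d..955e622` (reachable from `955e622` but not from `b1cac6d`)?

6

Reachable from 955e622: {14409b7, 18a6666, 1f9f7df, 4f3c59c, 6a03efa, 955e622, b1cac6d, c40f6f9, fa02a98}.
Reachable from b1cac6d: {18a6666, 1f9f7df, b1cac6d}.
In 955e622's history but not b1cac6d's: {14409b7, 4f3c59c, 6a03efa, 955e622, c40f6f9, fa02a98} — 6 commits.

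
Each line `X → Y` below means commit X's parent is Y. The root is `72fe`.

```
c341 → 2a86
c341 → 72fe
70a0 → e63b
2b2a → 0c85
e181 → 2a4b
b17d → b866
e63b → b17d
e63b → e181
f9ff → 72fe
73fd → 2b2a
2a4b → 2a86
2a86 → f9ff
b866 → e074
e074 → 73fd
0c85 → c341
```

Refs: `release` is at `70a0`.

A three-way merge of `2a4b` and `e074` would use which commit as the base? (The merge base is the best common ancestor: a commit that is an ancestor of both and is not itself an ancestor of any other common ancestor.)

2a86

Ancestors of 2a4b: {2a4b, 2a86, 72fe, f9ff}.
Ancestors of e074: {0c85, 2a86, 2b2a, 72fe, 73fd, c341, e074, f9ff}.
Common ancestors: {2a86, 72fe, f9ff}.
Among these, 2a86 is not an ancestor of any other common ancestor — it is the merge base.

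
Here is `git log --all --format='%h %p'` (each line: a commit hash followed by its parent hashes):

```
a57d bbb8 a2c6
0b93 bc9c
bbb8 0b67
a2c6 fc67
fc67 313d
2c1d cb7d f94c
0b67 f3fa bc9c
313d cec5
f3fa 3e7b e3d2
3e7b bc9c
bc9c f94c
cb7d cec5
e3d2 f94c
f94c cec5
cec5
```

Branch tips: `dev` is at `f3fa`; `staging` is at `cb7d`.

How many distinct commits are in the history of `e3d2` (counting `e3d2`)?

3

Walking parent pointers from e3d2: reachable set = {cec5, e3d2, f94c}.
That is 3 commits.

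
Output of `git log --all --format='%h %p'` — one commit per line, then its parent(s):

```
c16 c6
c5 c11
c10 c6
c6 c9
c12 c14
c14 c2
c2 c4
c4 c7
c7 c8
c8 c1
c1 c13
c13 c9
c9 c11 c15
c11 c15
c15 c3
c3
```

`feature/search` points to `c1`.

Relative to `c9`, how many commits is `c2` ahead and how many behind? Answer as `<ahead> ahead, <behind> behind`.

Reachable from c2: {c1, c11, c13, c15, c2, c3, c4, c7, c8, c9}.
Reachable from c9: {c11, c15, c3, c9}.
Only in c2's history (ahead): {c1, c13, c2, c4, c7, c8} — 6.
Only in c9's history (behind): {} — 0.

6 ahead, 0 behind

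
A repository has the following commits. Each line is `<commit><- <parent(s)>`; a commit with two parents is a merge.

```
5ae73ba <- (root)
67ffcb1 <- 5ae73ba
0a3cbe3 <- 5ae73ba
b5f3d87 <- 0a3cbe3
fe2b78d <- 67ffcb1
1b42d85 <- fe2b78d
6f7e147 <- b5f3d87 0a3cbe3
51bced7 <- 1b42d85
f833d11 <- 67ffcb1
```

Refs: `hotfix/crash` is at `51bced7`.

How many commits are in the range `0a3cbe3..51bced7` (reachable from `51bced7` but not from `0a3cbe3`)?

Reachable from 51bced7: {1b42d85, 51bced7, 5ae73ba, 67ffcb1, fe2b78d}.
Reachable from 0a3cbe3: {0a3cbe3, 5ae73ba}.
In 51bced7's history but not 0a3cbe3's: {1b42d85, 51bced7, 67ffcb1, fe2b78d} — 4 commits.

4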